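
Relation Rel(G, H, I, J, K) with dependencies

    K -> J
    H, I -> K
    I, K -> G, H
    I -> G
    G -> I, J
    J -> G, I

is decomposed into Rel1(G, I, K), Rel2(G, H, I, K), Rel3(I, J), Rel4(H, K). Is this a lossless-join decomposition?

Chase test. Columns are G, H, I, J, K; row i has aⱼ where attribute j ∈ Reli, else bᵢⱼ.
Initial tableau (one row per fragment):
  row 1: a1 b12 a3 b14 a5
  row 2: a1 a2 a3 b24 a5
  row 3: b31 b32 a3 a4 b35
  row 4: b41 a2 b43 b44 a5
Rows 1 and 2 agree on K; apply K→J and equate their J entries.
Rows 1 and 4 agree on K; apply K→J and equate their J entries.
Rows 1 and 2 agree on I, K; apply I, K→G, H and equate their G, H entries.
Rows 1 and 3 agree on I; apply I→G and equate their G entries.
Rows 1 and 3 agree on G; apply G→I, J and equate their I, J entries.
Rows 1 and 4 agree on J; apply J→G, I and equate their G, I entries.
Row 1 is now all distinguished symbols — the join is lossless.

Yes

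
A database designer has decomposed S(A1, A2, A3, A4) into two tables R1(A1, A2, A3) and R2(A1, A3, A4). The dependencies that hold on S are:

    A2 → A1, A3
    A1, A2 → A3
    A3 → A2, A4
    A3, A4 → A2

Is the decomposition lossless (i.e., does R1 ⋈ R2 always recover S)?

Common attributes: R1 ∩ R2 = {A1, A3}.
Closure of {A1, A3}: A3 → A2, A4 applies, adding A2, A4. So (A1, A3)⁺ = {A1, A2, A3, A4}.
This closure contains every attribute of R1, so R1 ∩ R2 → R1. The join is lossless.

Yes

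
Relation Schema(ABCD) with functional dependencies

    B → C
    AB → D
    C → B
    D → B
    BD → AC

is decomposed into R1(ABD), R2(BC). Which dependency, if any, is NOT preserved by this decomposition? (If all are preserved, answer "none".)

none

B → C lies within R2.
AB → D lies within R1.
C → B lies within R2.
D → B lies within R1.
BD → AC: restricted closure across fragments reaches AC.
Every dependency is enforceable on the fragments, so the decomposition is dependency-preserving.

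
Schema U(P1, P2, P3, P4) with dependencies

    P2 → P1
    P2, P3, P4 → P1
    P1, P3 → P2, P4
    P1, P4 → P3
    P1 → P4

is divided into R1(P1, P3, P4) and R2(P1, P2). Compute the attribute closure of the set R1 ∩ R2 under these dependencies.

R1 ∩ R2 = {P1}.
P1 → P4 applies, adding P4
P1, P4 → P3 applies, adding P3
P1, P3 → P2, P4 applies, adding P2
Closure: {P1, P2, P3, P4}.

P1, P2, P3, P4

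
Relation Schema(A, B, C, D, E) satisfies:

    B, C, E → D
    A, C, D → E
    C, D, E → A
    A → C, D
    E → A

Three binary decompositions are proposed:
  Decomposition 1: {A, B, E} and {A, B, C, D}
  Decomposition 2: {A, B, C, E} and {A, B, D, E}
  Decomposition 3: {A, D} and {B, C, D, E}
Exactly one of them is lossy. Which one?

Decomposition 1: common = {A, B}, closure = {A, B, C, D, E} → lossless.
Decomposition 2: common = {A, B, E}, closure = {A, B, C, D, E} → lossless.
Decomposition 3: common = {D}, closure = {D} → lossy.

Decomposition 3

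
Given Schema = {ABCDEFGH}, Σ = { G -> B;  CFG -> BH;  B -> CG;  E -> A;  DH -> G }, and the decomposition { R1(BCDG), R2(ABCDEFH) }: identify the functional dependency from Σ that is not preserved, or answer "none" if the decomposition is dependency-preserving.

G → B lies within R1.
CFG → BH: restricted closure across fragments reaches BH.
B → CG lies within R1.
E → A lies within R2.
DH → G: restricted closure across fragments reaches G.
Every dependency is enforceable on the fragments, so the decomposition is dependency-preserving.

none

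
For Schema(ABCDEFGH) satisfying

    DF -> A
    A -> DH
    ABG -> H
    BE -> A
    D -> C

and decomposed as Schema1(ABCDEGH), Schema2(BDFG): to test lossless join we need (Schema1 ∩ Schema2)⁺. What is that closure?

BCDG

Schema1 ∩ Schema2 = {BDG}.
D → C applies, adding C
Closure: {BCDG}.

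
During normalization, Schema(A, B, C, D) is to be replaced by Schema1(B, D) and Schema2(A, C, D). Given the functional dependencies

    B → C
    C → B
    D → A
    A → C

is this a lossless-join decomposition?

Yes

Common attributes: Schema1 ∩ Schema2 = {D}.
Closure of {D}: D → A applies, adding A; A → C applies, adding C; C → B applies, adding B. So (D)⁺ = {A, B, C, D}.
This closure contains every attribute of Schema1, so Schema1 ∩ Schema2 → Schema1. The join is lossless.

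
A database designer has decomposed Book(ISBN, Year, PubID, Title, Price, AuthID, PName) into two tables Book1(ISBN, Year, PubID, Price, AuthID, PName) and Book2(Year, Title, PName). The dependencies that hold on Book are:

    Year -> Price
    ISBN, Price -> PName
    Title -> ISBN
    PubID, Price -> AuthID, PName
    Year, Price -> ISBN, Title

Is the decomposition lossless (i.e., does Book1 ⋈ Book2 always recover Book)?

Common attributes: Book1 ∩ Book2 = {Year, PName}.
Closure of {Year, PName}: Year → Price applies, adding Price; Year, Price → ISBN, Title applies, adding ISBN, Title. So (Year, PName)⁺ = {ISBN, Year, Title, Price, PName}.
This closure contains every attribute of Book2, so Book1 ∩ Book2 → Book2. The join is lossless.

Yes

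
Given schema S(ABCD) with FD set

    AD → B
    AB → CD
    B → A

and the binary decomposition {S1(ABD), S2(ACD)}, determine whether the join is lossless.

Common attributes: S1 ∩ S2 = {AD}.
Closure of {AD}: AD → B applies, adding B; AB → CD applies, adding C. So (AD)⁺ = {ABCD}.
This closure contains every attribute of S1, so S1 ∩ S2 → S1. The join is lossless.

Yes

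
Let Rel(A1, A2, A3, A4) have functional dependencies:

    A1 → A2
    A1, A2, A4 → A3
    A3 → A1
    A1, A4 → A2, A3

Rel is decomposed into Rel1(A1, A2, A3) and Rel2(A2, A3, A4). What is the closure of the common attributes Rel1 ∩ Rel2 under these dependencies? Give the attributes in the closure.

A1, A2, A3

Rel1 ∩ Rel2 = {A2, A3}.
A3 → A1 applies, adding A1
Closure: {A1, A2, A3}.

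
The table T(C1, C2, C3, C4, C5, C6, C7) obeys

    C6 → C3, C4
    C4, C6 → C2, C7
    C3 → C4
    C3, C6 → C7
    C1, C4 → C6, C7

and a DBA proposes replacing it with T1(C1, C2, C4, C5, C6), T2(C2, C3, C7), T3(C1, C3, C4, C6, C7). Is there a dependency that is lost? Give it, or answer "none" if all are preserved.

C6 → C3, C4 lies within T3.
C4, C6 → C2, C7: restricted closure across fragments reaches C2, C7.
C3 → C4 lies within T3.
C3, C6 → C7 lies within T3.
C1, C4 → C6, C7 lies within T3.
Every dependency is enforceable on the fragments, so the decomposition is dependency-preserving.

none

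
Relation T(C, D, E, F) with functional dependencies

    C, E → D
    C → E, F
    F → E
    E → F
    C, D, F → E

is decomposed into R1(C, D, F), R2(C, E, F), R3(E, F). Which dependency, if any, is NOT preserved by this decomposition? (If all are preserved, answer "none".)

none

C, E → D: restricted closure across fragments reaches D.
C → E, F lies within R2.
F → E lies within R2.
E → F lies within R2.
C, D, F → E: restricted closure across fragments reaches E.
Every dependency is enforceable on the fragments, so the decomposition is dependency-preserving.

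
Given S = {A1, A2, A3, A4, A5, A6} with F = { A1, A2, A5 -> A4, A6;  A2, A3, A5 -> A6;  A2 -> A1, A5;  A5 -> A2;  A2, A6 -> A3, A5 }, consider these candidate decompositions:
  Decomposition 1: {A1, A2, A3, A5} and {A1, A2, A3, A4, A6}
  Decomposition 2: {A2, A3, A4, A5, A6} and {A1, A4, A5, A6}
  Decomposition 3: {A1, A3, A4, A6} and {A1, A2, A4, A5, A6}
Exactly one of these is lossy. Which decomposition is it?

Decomposition 1: common = {A1, A2, A3}, closure = {A1, A2, A3, A4, A5, A6} → lossless.
Decomposition 2: common = {A4, A5, A6}, closure = {A1, A2, A3, A4, A5, A6} → lossless.
Decomposition 3: common = {A1, A4, A6}, closure = {A1, A4, A6} → lossy.

Decomposition 3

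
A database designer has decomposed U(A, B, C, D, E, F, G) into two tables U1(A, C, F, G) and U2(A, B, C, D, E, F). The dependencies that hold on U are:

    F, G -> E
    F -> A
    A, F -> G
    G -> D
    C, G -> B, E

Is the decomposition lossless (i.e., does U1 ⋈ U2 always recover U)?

Yes

Common attributes: U1 ∩ U2 = {A, C, F}.
Closure of {A, C, F}: A, F → G applies, adding G; G → D applies, adding D; C, G → B, E applies, adding B, E. So (A, C, F)⁺ = {A, B, C, D, E, F, G}.
This closure contains every attribute of U1, so U1 ∩ U2 → U1. The join is lossless.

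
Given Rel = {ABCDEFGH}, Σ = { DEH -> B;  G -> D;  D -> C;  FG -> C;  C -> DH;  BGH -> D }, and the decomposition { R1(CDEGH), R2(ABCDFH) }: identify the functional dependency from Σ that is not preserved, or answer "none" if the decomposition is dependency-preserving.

Check DEH → B: no single fragment contains all of {BDEH}, and the restricted closure of {DEH} across the fragments never reaches {B}.
G → D is preserved.
D → C is preserved.
FG → C is preserved.
C → DH is preserved.
BGH → D is preserved.

DEH -> B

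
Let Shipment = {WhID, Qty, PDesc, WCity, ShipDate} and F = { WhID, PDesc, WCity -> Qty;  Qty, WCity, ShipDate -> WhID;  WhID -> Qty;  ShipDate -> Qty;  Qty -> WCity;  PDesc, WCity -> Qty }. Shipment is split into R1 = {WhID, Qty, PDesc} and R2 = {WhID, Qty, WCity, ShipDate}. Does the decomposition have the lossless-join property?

No

Common attributes: R1 ∩ R2 = {WhID, Qty}.
Closure of {WhID, Qty}: Qty → WCity applies, adding WCity. So (WhID, Qty)⁺ = {WhID, Qty, WCity}.
The closure contains neither all of R1 = {WhID, Qty, PDesc} nor all of R2 = {WhID, Qty, WCity, ShipDate}, so the common attributes are not a superkey of either fragment. The join is lossy.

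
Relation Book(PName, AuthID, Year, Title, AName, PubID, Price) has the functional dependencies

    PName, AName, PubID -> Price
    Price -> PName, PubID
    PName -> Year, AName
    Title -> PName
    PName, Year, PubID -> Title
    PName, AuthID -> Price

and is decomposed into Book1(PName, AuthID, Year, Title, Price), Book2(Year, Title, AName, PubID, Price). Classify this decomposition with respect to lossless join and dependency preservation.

Lossless test: (Year, Title, Price)⁺ = {PName, Year, Title, AName, PubID, Price}, which contains all of one fragment — lossless.
Dependency preservation: the restricted closure of {PName, AName, PubID} across the fragments never reaches {Price}, so PName, AName, PubID → Price cannot be enforced without a join — not preserved.

lossless but not dependency-preserving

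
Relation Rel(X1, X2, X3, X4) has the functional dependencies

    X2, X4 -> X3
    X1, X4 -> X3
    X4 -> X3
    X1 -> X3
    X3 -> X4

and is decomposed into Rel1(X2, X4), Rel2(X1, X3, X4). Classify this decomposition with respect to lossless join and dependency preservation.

Lossless test: (X4)⁺ = {X3, X4}, which is a superkey of neither fragment — lossy.
Dependency preservation: X2, X4 → X3 is not contained in any single fragment, but the restricted closure of its left-hand side across the fragments still reaches the right-hand side; the remaining FDs each lie inside some fragment. All dependencies are preserved.

lossy but dependency-preserving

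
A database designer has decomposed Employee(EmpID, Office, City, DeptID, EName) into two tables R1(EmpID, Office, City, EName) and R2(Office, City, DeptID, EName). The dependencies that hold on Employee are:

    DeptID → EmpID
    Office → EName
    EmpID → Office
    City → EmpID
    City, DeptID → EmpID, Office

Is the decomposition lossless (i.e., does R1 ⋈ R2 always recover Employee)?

Common attributes: R1 ∩ R2 = {Office, City, EName}.
Closure of {Office, City, EName}: City → EmpID applies, adding EmpID. So (Office, City, EName)⁺ = {EmpID, Office, City, EName}.
This closure contains every attribute of R1, so R1 ∩ R2 → R1. The join is lossless.

Yes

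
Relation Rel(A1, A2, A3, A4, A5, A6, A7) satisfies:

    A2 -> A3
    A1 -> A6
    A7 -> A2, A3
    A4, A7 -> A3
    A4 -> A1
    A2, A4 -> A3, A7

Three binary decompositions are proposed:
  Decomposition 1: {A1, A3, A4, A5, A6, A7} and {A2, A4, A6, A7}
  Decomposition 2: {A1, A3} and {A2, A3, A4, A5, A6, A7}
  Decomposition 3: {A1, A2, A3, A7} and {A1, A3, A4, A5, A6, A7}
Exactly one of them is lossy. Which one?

Decomposition 2

Decomposition 1: common = {A4, A6, A7}, closure = {A1, A2, A3, A4, A6, A7} → lossless.
Decomposition 2: common = {A3}, closure = {A3} → lossy.
Decomposition 3: common = {A1, A3, A7}, closure = {A1, A2, A3, A6, A7} → lossless.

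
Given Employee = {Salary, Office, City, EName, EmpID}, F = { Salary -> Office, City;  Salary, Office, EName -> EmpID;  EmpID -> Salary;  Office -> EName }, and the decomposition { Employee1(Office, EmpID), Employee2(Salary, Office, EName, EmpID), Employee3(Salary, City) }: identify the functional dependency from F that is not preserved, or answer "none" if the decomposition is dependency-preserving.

none

Salary → Office, City: restricted closure across fragments reaches Office, City.
Salary, Office, EName → EmpID lies within Employee2.
EmpID → Salary lies within Employee2.
Office → EName lies within Employee2.
Every dependency is enforceable on the fragments, so the decomposition is dependency-preserving.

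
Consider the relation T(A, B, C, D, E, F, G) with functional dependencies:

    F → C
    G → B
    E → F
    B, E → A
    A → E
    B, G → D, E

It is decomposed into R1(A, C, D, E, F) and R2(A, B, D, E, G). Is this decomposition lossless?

Common attributes: R1 ∩ R2 = {A, D, E}.
Closure of {A, D, E}: E → F applies, adding F; F → C applies, adding C. So (A, D, E)⁺ = {A, C, D, E, F}.
This closure contains every attribute of R1, so R1 ∩ R2 → R1. The join is lossless.

Yes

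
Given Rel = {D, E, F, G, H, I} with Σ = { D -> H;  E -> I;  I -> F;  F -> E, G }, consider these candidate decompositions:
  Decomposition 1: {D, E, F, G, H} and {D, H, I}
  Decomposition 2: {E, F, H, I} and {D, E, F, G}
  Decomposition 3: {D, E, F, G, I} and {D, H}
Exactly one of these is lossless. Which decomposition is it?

Decomposition 1: common = {D, H}, closure = {D, H} → lossy.
Decomposition 2: common = {E, F}, closure = {E, F, G, I} → lossy.
Decomposition 3: common = {D}, closure = {D, H} → lossless.

Decomposition 3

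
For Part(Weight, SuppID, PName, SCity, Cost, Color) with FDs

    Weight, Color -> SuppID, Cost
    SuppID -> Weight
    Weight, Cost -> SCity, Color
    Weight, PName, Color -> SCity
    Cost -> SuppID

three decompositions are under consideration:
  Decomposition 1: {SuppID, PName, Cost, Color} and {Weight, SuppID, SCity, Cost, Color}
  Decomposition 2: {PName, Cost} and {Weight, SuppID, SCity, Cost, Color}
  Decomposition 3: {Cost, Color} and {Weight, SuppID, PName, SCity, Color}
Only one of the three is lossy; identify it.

Decomposition 1: common = {SuppID, Cost, Color}, closure = {Weight, SuppID, SCity, Cost, Color} → lossless.
Decomposition 2: common = {Cost}, closure = {Weight, SuppID, SCity, Cost, Color} → lossless.
Decomposition 3: common = {Color}, closure = {Color} → lossy.

Decomposition 3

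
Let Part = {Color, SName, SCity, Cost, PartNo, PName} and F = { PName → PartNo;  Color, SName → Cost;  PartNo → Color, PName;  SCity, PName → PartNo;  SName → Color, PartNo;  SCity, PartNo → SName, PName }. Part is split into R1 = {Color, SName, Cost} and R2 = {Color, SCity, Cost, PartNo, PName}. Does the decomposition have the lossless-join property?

No

Common attributes: R1 ∩ R2 = {Color, Cost}.
No dependency enlarges {Color, Cost}, so (Color, Cost)⁺ = {Color, Cost}.
The closure contains neither all of R1 = {Color, SName, Cost} nor all of R2 = {Color, SCity, Cost, PartNo, PName}, so the common attributes are not a superkey of either fragment. The join is lossy.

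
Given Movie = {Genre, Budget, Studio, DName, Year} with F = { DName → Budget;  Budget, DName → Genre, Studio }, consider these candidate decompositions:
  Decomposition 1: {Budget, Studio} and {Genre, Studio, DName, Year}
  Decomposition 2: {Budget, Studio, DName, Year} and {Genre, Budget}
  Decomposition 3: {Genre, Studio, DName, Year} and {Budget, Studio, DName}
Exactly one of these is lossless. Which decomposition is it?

Decomposition 1: common = {Studio}, closure = {Studio} → lossy.
Decomposition 2: common = {Budget}, closure = {Budget} → lossy.
Decomposition 3: common = {Studio, DName}, closure = {Genre, Budget, Studio, DName} → lossless.

Decomposition 3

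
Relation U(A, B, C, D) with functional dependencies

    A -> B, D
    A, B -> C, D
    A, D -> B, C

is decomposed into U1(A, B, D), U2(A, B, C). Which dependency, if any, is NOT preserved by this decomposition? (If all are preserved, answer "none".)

none

A → B, D lies within U1.
A, B → C, D: restricted closure across fragments reaches C, D.
A, D → B, C: restricted closure across fragments reaches B, C.
Every dependency is enforceable on the fragments, so the decomposition is dependency-preserving.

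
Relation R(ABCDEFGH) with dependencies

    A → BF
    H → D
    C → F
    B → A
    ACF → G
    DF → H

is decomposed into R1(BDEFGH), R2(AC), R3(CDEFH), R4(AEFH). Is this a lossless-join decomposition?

No

Chase test. Columns are ABCDEFGH; row i has aⱼ where attribute j ∈ Ri, else bᵢⱼ.
Initial tableau (one row per fragment):
  row 1: b11 a2 b13 a4 a5 a6 a7 a8
  row 2: a1 b22 a3 b24 b25 b26 b27 b28
  row 3: b31 b32 a3 a4 a5 a6 b37 a8
  row 4: a1 b42 b43 b44 a5 a6 b47 a8
Rows 2 and 4 agree on A; apply A→BF and equate their BF entries.
Rows 1 and 4 agree on H; apply H→D and equate their D entries.
No row becomes fully distinguished — the join is lossy.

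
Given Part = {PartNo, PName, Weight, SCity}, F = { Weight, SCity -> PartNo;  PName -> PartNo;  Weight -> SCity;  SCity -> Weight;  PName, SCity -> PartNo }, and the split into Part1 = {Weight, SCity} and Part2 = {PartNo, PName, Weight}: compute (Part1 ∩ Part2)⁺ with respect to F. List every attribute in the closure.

Part1 ∩ Part2 = {Weight}.
Weight → SCity applies, adding SCity
Weight, SCity → PartNo applies, adding PartNo
Closure: {PartNo, Weight, SCity}.

PartNo, Weight, SCity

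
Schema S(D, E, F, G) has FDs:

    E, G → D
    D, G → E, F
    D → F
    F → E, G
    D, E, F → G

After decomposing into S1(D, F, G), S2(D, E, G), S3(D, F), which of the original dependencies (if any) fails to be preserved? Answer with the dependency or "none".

E, G → D lies within S2.
D, G → E, F: restricted closure across fragments reaches E, F.
D → F lies within S1.
F → E, G: restricted closure across fragments reaches E, G.
D, E, F → G: restricted closure across fragments reaches G.
Every dependency is enforceable on the fragments, so the decomposition is dependency-preserving.

none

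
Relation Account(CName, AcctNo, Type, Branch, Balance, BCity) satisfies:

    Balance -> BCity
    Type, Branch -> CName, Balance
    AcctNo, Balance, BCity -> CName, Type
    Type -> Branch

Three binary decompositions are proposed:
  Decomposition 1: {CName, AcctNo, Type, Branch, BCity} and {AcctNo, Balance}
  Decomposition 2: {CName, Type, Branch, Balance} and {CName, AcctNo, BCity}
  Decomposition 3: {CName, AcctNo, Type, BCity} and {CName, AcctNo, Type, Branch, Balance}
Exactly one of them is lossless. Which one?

Decomposition 1: common = {AcctNo}, closure = {AcctNo} → lossy.
Decomposition 2: common = {CName}, closure = {CName} → lossy.
Decomposition 3: common = {CName, AcctNo, Type}, closure = {CName, AcctNo, Type, Branch, Balance, BCity} → lossless.

Decomposition 3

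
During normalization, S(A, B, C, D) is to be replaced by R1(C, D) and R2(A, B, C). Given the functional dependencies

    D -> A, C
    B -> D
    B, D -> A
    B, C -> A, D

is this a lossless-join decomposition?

Common attributes: R1 ∩ R2 = {C}.
No dependency enlarges {C}, so (C)⁺ = {C}.
The closure contains neither all of R1 = {C, D} nor all of R2 = {A, B, C}, so the common attributes are not a superkey of either fragment. The join is lossy.

No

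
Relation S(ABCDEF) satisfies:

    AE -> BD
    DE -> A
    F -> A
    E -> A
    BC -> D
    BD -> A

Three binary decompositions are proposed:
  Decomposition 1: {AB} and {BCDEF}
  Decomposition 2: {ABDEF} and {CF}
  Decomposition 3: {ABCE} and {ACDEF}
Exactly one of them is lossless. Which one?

Decomposition 1: common = {B}, closure = {B} → lossy.
Decomposition 2: common = {F}, closure = {AF} → lossy.
Decomposition 3: common = {ACE}, closure = {ABCDE} → lossless.

Decomposition 3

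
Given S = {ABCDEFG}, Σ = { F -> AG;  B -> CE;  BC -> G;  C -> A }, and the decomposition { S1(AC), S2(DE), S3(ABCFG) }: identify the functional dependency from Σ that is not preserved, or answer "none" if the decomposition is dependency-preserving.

Check B → CE: no single fragment contains all of {BCE}, and the restricted closure of {B} across the fragments never reaches {CE}.
F → AG is preserved.
BC → G is preserved.
C → A is preserved.

B -> CE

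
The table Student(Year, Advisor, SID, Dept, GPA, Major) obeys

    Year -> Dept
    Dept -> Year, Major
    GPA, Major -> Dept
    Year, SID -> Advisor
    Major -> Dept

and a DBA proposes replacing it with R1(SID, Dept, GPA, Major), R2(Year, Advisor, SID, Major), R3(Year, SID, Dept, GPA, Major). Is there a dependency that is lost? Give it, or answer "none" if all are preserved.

none

Year → Dept lies within R3.
Dept → Year, Major lies within R3.
GPA, Major → Dept lies within R1.
Year, SID → Advisor lies within R2.
Major → Dept lies within R1.
Every dependency is enforceable on the fragments, so the decomposition is dependency-preserving.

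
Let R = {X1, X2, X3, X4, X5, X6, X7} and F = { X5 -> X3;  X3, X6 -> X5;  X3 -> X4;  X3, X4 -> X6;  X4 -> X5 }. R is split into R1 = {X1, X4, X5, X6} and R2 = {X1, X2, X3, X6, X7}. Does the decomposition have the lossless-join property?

Common attributes: R1 ∩ R2 = {X1, X6}.
No dependency enlarges {X1, X6}, so (X1, X6)⁺ = {X1, X6}.
The closure contains neither all of R1 = {X1, X4, X5, X6} nor all of R2 = {X1, X2, X3, X6, X7}, so the common attributes are not a superkey of either fragment. The join is lossy.

No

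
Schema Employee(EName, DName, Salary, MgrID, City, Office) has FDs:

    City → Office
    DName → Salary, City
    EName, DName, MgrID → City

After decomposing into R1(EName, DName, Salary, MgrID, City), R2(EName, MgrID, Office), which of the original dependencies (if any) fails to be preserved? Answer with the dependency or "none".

Check City → Office: no single fragment contains all of {City, Office}, and the restricted closure of {City} across the fragments never reaches {Office}.
DName → Salary, City is preserved.
EName, DName, MgrID → City is preserved.

City → Office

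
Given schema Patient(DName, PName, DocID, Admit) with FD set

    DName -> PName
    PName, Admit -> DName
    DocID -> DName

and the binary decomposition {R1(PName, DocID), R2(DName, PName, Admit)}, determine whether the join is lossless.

Common attributes: R1 ∩ R2 = {PName}.
No dependency enlarges {PName}, so (PName)⁺ = {PName}.
The closure contains neither all of R1 = {PName, DocID} nor all of R2 = {DName, PName, Admit}, so the common attributes are not a superkey of either fragment. The join is lossy.

No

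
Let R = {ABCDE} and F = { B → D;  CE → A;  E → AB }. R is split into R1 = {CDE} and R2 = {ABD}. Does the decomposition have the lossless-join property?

No

Common attributes: R1 ∩ R2 = {D}.
No dependency enlarges {D}, so (D)⁺ = {D}.
The closure contains neither all of R1 = {CDE} nor all of R2 = {ABD}, so the common attributes are not a superkey of either fragment. The join is lossy.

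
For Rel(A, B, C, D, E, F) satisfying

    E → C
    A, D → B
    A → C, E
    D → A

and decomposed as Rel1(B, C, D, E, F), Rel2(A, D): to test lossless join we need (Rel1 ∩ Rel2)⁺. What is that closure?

Rel1 ∩ Rel2 = {D}.
D → A applies, adding A
A, D → B applies, adding B
A → C, E applies, adding C, E
Closure: {A, B, C, D, E}.

A, B, C, D, E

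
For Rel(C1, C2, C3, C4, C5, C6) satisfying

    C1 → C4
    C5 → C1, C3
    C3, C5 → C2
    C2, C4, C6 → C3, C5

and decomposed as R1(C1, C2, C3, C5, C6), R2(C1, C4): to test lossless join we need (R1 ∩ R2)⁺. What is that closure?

C1, C4

R1 ∩ R2 = {C1}.
C1 → C4 applies, adding C4
Closure: {C1, C4}.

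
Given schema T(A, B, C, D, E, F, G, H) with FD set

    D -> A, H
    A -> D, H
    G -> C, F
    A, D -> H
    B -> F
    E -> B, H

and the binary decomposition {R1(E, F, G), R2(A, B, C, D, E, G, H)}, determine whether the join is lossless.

Yes

Common attributes: R1 ∩ R2 = {E, G}.
Closure of {E, G}: G → C, F applies, adding C, F; E → B, H applies, adding B, H. So (E, G)⁺ = {B, C, E, F, G, H}.
This closure contains every attribute of R1, so R1 ∩ R2 → R1. The join is lossless.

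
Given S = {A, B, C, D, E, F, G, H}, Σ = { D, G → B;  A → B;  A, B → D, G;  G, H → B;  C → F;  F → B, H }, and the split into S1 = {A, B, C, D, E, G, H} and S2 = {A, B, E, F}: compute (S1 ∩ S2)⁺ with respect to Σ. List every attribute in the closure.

S1 ∩ S2 = {A, B, E}.
A, B → D, G applies, adding D, G
Closure: {A, B, D, E, G}.

A, B, D, E, G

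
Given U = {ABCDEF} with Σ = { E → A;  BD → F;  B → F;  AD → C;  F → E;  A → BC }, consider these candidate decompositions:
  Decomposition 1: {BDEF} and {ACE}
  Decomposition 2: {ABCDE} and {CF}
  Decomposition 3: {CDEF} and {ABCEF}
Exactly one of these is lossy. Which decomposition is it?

Decomposition 1: common = {E}, closure = {ABCEF} → lossless.
Decomposition 2: common = {C}, closure = {C} → lossy.
Decomposition 3: common = {CEF}, closure = {ABCEF} → lossless.

Decomposition 2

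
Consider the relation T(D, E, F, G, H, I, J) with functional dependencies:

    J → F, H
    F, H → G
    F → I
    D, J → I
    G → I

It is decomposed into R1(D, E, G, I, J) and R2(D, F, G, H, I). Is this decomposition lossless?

No

Common attributes: R1 ∩ R2 = {D, G, I}.
No dependency enlarges {D, G, I}, so (D, G, I)⁺ = {D, G, I}.
The closure contains neither all of R1 = {D, E, G, I, J} nor all of R2 = {D, F, G, H, I}, so the common attributes are not a superkey of either fragment. The join is lossy.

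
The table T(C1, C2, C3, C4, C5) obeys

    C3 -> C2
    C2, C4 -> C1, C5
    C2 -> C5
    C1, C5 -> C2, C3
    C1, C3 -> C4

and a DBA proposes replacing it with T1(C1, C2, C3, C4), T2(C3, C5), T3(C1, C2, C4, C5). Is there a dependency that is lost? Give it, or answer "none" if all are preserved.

C3 → C2 lies within T1.
C2, C4 → C1, C5 lies within T3.
C2 → C5 lies within T3.
C1, C5 → C2, C3: restricted closure across fragments reaches C2, C3.
C1, C3 → C4 lies within T1.
Every dependency is enforceable on the fragments, so the decomposition is dependency-preserving.

none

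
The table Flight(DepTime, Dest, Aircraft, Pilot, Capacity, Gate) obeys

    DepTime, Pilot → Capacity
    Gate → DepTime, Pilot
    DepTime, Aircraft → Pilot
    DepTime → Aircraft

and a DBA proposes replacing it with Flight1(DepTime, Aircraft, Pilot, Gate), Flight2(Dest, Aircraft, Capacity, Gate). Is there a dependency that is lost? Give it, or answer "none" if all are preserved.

DepTime, Pilot → Capacity

Check DepTime, Pilot → Capacity: no single fragment contains all of {DepTime, Pilot, Capacity}, and the restricted closure of {DepTime, Pilot} across the fragments never reaches {Capacity}.
Gate → DepTime, Pilot is preserved.
DepTime, Aircraft → Pilot is preserved.
DepTime → Aircraft is preserved.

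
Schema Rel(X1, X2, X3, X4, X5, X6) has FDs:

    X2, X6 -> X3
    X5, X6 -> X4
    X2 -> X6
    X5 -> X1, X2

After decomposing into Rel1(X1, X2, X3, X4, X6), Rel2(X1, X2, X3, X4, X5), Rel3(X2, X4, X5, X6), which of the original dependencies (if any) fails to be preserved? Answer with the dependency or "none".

none

X2, X6 → X3 lies within Rel1.
X5, X6 → X4 lies within Rel3.
X2 → X6 lies within Rel1.
X5 → X1, X2 lies within Rel2.
Every dependency is enforceable on the fragments, so the decomposition is dependency-preserving.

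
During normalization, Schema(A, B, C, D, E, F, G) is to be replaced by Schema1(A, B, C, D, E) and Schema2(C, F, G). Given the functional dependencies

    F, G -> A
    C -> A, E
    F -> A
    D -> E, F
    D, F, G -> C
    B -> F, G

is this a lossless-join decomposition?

No

Common attributes: Schema1 ∩ Schema2 = {C}.
Closure of {C}: C → A, E applies, adding A, E. So (C)⁺ = {A, C, E}.
The closure contains neither all of Schema1 = {A, B, C, D, E} nor all of Schema2 = {C, F, G}, so the common attributes are not a superkey of either fragment. The join is lossy.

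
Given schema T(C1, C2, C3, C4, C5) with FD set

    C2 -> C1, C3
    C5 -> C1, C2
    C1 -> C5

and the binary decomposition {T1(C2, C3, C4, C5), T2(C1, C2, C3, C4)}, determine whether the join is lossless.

Yes

Common attributes: T1 ∩ T2 = {C2, C3, C4}.
Closure of {C2, C3, C4}: C2 → C1, C3 applies, adding C1; C1 → C5 applies, adding C5. So (C2, C3, C4)⁺ = {C1, C2, C3, C4, C5}.
This closure contains every attribute of T1, so T1 ∩ T2 → T1. The join is lossless.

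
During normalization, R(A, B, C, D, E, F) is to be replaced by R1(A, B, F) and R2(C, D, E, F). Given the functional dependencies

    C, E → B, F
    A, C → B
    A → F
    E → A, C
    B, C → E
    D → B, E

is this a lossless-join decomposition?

Common attributes: R1 ∩ R2 = {F}.
No dependency enlarges {F}, so (F)⁺ = {F}.
The closure contains neither all of R1 = {A, B, F} nor all of R2 = {C, D, E, F}, so the common attributes are not a superkey of either fragment. The join is lossy.

No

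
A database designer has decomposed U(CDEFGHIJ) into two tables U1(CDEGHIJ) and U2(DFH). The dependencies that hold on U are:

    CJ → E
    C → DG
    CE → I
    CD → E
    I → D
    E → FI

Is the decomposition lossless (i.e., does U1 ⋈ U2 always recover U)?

Common attributes: U1 ∩ U2 = {DH}.
No dependency enlarges {DH}, so (DH)⁺ = {DH}.
The closure contains neither all of U1 = {CDEGHIJ} nor all of U2 = {DFH}, so the common attributes are not a superkey of either fragment. The join is lossy.

No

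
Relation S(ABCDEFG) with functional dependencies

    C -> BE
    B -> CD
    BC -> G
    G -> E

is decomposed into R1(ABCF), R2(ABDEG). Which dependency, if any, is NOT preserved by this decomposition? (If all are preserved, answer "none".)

C → BE: restricted closure across fragments reaches BE.
B → CD: restricted closure across fragments reaches CD.
BC → G: restricted closure across fragments reaches G.
G → E lies within R2.
Every dependency is enforceable on the fragments, so the decomposition is dependency-preserving.

none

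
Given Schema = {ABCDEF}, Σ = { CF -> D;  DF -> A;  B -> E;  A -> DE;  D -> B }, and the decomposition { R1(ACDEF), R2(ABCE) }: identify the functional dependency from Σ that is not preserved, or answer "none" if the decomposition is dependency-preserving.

Check D → B: no single fragment contains all of {BD}, and the restricted closure of {D} across the fragments never reaches {B}.
CF → D is preserved.
DF → A is preserved.
B → E is preserved.
A → DE is preserved.

D -> B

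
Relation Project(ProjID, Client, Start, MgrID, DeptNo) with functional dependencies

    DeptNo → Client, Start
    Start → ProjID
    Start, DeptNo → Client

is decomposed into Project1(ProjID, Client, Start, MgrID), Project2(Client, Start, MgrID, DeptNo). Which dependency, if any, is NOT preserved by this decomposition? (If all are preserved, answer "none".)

none

DeptNo → Client, Start lies within Project2.
Start → ProjID lies within Project1.
Start, DeptNo → Client lies within Project2.
Every dependency is enforceable on the fragments, so the decomposition is dependency-preserving.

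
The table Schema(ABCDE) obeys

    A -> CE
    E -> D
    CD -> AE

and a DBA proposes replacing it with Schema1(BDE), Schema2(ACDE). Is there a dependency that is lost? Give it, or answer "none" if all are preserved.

A → CE lies within Schema2.
E → D lies within Schema1.
CD → AE lies within Schema2.
Every dependency is enforceable on the fragments, so the decomposition is dependency-preserving.

none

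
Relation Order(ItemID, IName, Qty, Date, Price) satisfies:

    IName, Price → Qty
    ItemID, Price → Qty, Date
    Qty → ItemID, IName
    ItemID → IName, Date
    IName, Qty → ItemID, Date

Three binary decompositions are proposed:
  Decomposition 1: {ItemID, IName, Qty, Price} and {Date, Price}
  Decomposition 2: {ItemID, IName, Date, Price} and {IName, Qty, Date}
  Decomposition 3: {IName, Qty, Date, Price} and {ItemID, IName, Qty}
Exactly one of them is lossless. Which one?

Decomposition 3

Decomposition 1: common = {Price}, closure = {Price} → lossy.
Decomposition 2: common = {IName, Date}, closure = {IName, Date} → lossy.
Decomposition 3: common = {IName, Qty}, closure = {ItemID, IName, Qty, Date} → lossless.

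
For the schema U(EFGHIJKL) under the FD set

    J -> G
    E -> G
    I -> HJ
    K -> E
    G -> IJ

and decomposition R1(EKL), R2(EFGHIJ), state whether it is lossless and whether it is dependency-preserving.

Lossless test: (E)⁺ = {EGHIJ}, which is a superkey of neither fragment — lossy.
Dependency preservation: every FD's attributes lie within a single fragment, so each can be enforced locally — preserved.

lossy but dependency-preserving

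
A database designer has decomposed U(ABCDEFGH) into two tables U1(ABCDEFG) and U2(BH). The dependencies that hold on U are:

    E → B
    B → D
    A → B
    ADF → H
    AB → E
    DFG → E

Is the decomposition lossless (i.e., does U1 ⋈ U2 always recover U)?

Common attributes: U1 ∩ U2 = {B}.
Closure of {B}: B → D applies, adding D. So (B)⁺ = {BD}.
The closure contains neither all of U1 = {ABCDEFG} nor all of U2 = {BH}, so the common attributes are not a superkey of either fragment. The join is lossy.

No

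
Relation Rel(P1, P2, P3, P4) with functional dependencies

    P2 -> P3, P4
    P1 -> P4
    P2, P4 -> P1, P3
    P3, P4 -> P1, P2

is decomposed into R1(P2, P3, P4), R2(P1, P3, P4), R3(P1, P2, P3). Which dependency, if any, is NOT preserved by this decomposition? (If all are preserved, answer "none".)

P2 → P3, P4 lies within R1.
P1 → P4 lies within R2.
P2, P4 → P1, P3: restricted closure across fragments reaches P1, P3.
P3, P4 → P1, P2: restricted closure across fragments reaches P1, P2.
Every dependency is enforceable on the fragments, so the decomposition is dependency-preserving.

none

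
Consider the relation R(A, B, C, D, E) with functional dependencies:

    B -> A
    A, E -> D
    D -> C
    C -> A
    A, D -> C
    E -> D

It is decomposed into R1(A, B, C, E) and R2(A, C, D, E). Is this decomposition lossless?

Yes

Common attributes: R1 ∩ R2 = {A, C, E}.
Closure of {A, C, E}: A, E → D applies, adding D. So (A, C, E)⁺ = {A, C, D, E}.
This closure contains every attribute of R2, so R1 ∩ R2 → R2. The join is lossless.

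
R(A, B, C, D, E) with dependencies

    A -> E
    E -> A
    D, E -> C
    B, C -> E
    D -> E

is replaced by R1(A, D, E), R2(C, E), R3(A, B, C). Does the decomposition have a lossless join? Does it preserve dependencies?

lossy and not dependency-preserving

Lossless test (chase): Rows 1 and 3 agree on A; apply A→E and equate their E entries. Rows 1 and 2 agree on E; apply E→A and equate their A entries. No row becomes fully distinguished — the join is lossy.
Dependency preservation: the restricted closure of {D, E} across the fragments never reaches {C}, so D, E → C cannot be enforced without a join — not preserved.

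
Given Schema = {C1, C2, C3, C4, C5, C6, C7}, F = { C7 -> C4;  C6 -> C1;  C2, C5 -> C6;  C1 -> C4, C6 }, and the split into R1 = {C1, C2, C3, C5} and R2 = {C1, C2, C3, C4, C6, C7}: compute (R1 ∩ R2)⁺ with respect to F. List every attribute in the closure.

C1, C2, C3, C4, C6

R1 ∩ R2 = {C1, C2, C3}.
C1 → C4, C6 applies, adding C4, C6
Closure: {C1, C2, C3, C4, C6}.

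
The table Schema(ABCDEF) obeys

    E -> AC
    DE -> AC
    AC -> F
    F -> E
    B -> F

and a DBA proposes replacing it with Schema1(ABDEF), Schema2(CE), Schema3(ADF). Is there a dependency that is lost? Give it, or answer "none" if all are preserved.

Check AC → F: no single fragment contains all of {ACF}, and the restricted closure of {AC} across the fragments never reaches {F}.
E → AC is preserved.
DE → AC is preserved.
F → E is preserved.
B → F is preserved.

AC -> F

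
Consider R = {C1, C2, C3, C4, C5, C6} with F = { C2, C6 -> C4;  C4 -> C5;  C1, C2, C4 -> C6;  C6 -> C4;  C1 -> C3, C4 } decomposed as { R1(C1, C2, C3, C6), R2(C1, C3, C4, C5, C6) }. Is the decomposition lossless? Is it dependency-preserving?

Lossless test: (C1, C3, C6)⁺ = {C1, C3, C4, C5, C6}, which contains all of one fragment — lossless.
Dependency preservation: C2, C6 → C4; C1, C2, C4 → C6 are not contained in any single fragment, but the restricted closure of each left-hand side across the fragments still reaches the right-hand side; the remaining FDs each lie inside some fragment. All dependencies are preserved.

lossless and dependency-preserving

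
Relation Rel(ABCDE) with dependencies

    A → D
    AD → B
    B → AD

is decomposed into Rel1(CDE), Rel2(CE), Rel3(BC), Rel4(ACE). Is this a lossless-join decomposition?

No

Chase test. Columns are ABCDE; row i has aⱼ where attribute j ∈ Reli, else bᵢⱼ.
Initial tableau (one row per fragment):
  row 1: b11 b12 a3 a4 a5
  row 2: b21 b22 a3 b24 a5
  row 3: b31 a2 a3 b34 b35
  row 4: a1 b42 a3 b44 a5
No row becomes fully distinguished — the join is lossy.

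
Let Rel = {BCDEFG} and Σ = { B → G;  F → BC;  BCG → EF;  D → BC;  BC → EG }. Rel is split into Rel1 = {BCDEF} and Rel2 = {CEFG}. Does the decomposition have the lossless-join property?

Yes

Common attributes: Rel1 ∩ Rel2 = {CEF}.
Closure of {CEF}: F → BC applies, adding B; BC → EG applies, adding G. So (CEF)⁺ = {BCEFG}.
This closure contains every attribute of Rel2, so Rel1 ∩ Rel2 → Rel2. The join is lossless.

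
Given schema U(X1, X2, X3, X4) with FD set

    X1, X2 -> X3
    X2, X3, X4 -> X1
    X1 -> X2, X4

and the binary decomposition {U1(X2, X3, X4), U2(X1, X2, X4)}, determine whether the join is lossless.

Common attributes: U1 ∩ U2 = {X2, X4}.
No dependency enlarges {X2, X4}, so (X2, X4)⁺ = {X2, X4}.
The closure contains neither all of U1 = {X2, X3, X4} nor all of U2 = {X1, X2, X4}, so the common attributes are not a superkey of either fragment. The join is lossy.

No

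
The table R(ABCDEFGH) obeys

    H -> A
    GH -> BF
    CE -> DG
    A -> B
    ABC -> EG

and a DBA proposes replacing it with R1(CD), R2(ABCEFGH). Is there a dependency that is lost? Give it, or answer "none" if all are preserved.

Check CE → DG: no single fragment contains all of {CDEG}, and the restricted closure of {CE} across the fragments never reaches {DG}.
H → A is preserved.
GH → BF is preserved.
A → B is preserved.
ABC → EG is preserved.

CE -> DG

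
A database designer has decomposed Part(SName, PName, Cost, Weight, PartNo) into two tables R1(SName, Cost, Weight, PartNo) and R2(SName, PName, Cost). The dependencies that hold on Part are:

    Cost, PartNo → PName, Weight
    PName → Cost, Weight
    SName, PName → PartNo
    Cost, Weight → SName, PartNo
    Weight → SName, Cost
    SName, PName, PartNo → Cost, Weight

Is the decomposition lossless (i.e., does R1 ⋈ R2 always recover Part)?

No

Common attributes: R1 ∩ R2 = {SName, Cost}.
No dependency enlarges {SName, Cost}, so (SName, Cost)⁺ = {SName, Cost}.
The closure contains neither all of R1 = {SName, Cost, Weight, PartNo} nor all of R2 = {SName, PName, Cost}, so the common attributes are not a superkey of either fragment. The join is lossy.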